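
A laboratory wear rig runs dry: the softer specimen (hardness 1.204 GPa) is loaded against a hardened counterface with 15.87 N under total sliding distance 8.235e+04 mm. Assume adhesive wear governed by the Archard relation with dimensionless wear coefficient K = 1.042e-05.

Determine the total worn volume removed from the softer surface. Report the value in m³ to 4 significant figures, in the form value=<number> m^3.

value=1.131e-11 m^3

The algebra carries exact precision — displayed values are rounded; one last rounding to 4 significant digits.
Path length L = 8.235e+04 mm = 82.35 m.
Hardness H = 1.204 GPa = 1.204e+09 Pa.
SI base units throughout: W = 15.87 N, H = 1.204e+09 Pa, K = 1.042e-05.
Archard relation: V = K·W·L/H = 1.042e-05 · 15.87 · 82.35 / 1.204e+09 = 1.131e-11 m³.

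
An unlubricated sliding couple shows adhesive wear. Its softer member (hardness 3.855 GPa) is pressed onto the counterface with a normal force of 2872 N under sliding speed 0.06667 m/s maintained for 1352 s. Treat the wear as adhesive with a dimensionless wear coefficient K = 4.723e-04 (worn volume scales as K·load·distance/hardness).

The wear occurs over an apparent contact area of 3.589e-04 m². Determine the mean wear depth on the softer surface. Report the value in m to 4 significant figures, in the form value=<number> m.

value=8.837e-05 m

Displayed values are rounded; each operation carries full precision, and one final rounding: four significant figures.
Convert: Sliding distance L = v·t = 0.06667 m/s × 1352 s = 90.14 m.
Convert: Hardness H = 3.855 GPa = 3.855e+09 Pa.
Collected in SI base units: W = 2872 N, H = 3.855e+09 Pa, K = 4.723e-04.
By Archard's law, V = K·W·L/H = 4.723e-04 · 2872 · 90.14 / 3.855e+09 = 3.172e-08 m³.
Mean wear depth h = V/A = 3.172e-08 / 3.589e-04 = 8.837e-05 m.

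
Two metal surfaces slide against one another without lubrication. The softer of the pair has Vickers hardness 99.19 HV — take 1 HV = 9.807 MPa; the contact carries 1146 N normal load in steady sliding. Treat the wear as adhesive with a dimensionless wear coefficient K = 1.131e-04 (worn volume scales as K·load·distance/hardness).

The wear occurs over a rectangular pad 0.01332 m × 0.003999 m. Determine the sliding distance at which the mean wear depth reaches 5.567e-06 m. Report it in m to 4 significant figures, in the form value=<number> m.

Shown intermediates are rounded, and every step keeps exact precision, and rounded just once: 4 significant figures.
Convert: Hardness H = 99.19 HV × 9.807 MPa/HV = 972.8 MPa = 9.728e+08 Pa.
Convert: Contact area A = 0.01332 m × 0.003999 m = 5.327e-05 m².
Working in SI base units: W = 1146 N, H = 9.728e+08 Pa, K = 1.131e-04.
Limit volume V_lim = h_lim·A = 5.567e-06 · 5.327e-05 = 2.965e-10 m³.
Inverting, life L = V_lim·H/(K·W) = 2.965e-10 · 9.728e+08 / (1.131e-04 · 1146) = 2.226 m.

value=2.226 m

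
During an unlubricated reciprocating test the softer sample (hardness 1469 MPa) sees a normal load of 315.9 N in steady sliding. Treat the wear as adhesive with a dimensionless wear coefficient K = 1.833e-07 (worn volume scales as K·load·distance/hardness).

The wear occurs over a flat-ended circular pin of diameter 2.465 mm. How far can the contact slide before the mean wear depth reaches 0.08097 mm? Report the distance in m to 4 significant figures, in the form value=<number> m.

Displayed values are rounded. All arithmetic keeps full precision — a single final rounding, at four significant figures.
Hardness H = 1469 MPa = 1.469e+09 Pa.
Pin diameter d = 2.465 mm = 0.002465 m. Contact area A = π·d²/4 = π·(0.002465 m)²/4 = 4.772e-06 m².
Depth limit h_lim = 0.08097 mm = 8.097e-05 m.
SI base units throughout: W = 315.9 N, H = 1.469e+09 Pa, K = 1.833e-07.
Permissible volume V_lim = h_lim·A = 8.097e-05 · 4.772e-06 = 3.864e-10 m³.
Sliding life L = V_lim·H/(K·W) = 3.864e-10 · 1.469e+09 / (1.833e-07 · 315.9) = 9803 m.

value=9803 m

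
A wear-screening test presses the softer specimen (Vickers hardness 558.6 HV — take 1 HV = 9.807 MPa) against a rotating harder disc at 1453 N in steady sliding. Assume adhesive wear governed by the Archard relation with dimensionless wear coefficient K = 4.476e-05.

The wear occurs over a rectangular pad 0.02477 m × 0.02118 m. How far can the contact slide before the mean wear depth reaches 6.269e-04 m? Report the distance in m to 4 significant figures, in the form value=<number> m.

The intermediates appear rounded. All arithmetic holds full precision, and rounded just once to 4 significant figures.
Hardness H = 558.6 HV × 9.807 MPa/HV = 5478 MPa = 5.478e+09 Pa.
Contact area A = 0.02477 m × 0.02118 m = 5.246e-04 m².
As SI base values: W = 1453 N, H = 5.478e+09 Pa, K = 4.476e-05.
Limit volume V_lim = h_lim·A = 6.269e-04 · 5.246e-04 = 3.289e-07 m³.
So the life L = V_lim·H/(K·W) = 3.289e-07 · 5.478e+09 / (4.476e-05 · 1453) = 2.770e+04 m.

value=2.770e+04 m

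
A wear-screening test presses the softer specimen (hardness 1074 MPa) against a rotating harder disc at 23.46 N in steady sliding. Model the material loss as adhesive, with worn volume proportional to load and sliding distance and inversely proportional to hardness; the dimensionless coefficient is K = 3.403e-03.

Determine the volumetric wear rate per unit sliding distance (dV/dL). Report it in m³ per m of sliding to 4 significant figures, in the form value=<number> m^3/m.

Displayed values are rounded. All working math maintains exact precision; rounded once at the end to four significant digits.
Convert: Hardness H = 1074 MPa = 1.074e+09 Pa.
Working in SI base units: W = 23.46 N, H = 1.074e+09 Pa, K = 3.403e-03.
Rate of wear dV/dL = K·W/H (independent of L): 3.403e-03 · 23.46 / 1.074e+09 = 7.433e-11 m³/m.

value=7.433e-11 m^3/m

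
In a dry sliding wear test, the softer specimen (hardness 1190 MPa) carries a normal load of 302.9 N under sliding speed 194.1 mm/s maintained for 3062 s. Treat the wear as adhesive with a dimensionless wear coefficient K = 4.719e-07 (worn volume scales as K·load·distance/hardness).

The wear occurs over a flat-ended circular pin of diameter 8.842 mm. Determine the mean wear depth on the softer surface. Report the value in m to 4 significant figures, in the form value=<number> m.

value=1.163e-06 m

Intermediate values are shown rounded; all arithmetic holds full float precision; a single final rounding, at four significant figures.
Convert: Sliding speed v = 194.1 mm/s = 0.1941 m/s. Sliding distance L = v·t = 0.1941 m/s × 3062 s = 594.3 m.
Convert: Hardness H = 1190 MPa = 1.190e+09 Pa.
Convert: Pin diameter d = 8.842 mm = 0.008842 m. Contact area A = π·d²/4 = π·(0.008842 m)²/4 = 6.140e-05 m².
Working in SI base units: W = 302.9 N, H = 1.190e+09 Pa, K = 4.719e-07.
Apply Archard: V = K·W·L/H = 4.719e-07 · 302.9 · 594.3 / 1.190e+09 = 7.139e-11 m³.
Average depth h = V/A = 7.139e-11 / 6.140e-05 = 1.163e-06 m.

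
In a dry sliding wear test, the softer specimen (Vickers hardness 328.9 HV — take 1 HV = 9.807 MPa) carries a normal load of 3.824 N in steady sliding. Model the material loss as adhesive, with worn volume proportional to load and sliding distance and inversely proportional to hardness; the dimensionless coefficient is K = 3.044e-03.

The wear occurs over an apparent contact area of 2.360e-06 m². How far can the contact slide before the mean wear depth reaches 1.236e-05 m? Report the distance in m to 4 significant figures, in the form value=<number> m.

value=8.083 m

All arithmetic keeps full precision, and shown intermediates are rounded — one last rounding: 4 significant figures.
Convert: Hardness H = 328.9 HV × 9.807 MPa/HV = 3226 MPa = 3.226e+09 Pa.
Working in SI base units: W = 3.824 N, H = 3.226e+09 Pa, K = 3.044e-03.
Allowed volume V_lim = h_lim·A = 1.236e-05 · 2.360e-06 = 2.917e-11 m³.
So the life L = V_lim·H/(K·W) = 2.917e-11 · 3.226e+09 / (3.044e-03 · 3.824) = 8.083 m.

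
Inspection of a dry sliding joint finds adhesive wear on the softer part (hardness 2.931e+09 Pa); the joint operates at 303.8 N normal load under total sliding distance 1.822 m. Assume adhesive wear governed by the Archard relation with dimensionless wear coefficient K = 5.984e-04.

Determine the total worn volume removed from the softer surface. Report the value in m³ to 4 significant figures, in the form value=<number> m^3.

Intermediates are shown rounded. The algebra keeps exact precision — one final rounding: four significant digits.
In SI base units, W = 303.8 N, H = 2.931e+09 Pa, K = 5.984e-04.
By Archard's law, V = K·W·L/H = 5.984e-04 · 303.8 · 1.822 / 2.931e+09 = 1.130e-10 m³.

value=1.130e-10 m^3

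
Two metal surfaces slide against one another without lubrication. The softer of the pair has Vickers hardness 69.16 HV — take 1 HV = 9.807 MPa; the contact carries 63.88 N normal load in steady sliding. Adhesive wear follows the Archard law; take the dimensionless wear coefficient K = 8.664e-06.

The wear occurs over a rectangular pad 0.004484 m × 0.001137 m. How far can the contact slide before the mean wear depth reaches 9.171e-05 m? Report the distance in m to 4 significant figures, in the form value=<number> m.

Each operation maintains full precision. The intermediates are shown rounded, and one last rounding, at 4 significant digits.
Hardness H = 69.16 HV × 9.807 MPa/HV = 678.3 MPa = 6.783e+08 Pa.
Contact area A = 0.004484 m × 0.001137 m = 5.098e-06 m².
Working in SI base units: W = 63.88 N, H = 6.783e+08 Pa, K = 8.664e-06.
Limit volume V_lim = h_lim·A = 9.171e-05 · 5.098e-06 = 4.676e-10 m³.
Life L = V_lim·H/(K·W) = 4.676e-10 · 6.783e+08 / (8.664e-06 · 63.88) = 573.0 m.

value=573.0 m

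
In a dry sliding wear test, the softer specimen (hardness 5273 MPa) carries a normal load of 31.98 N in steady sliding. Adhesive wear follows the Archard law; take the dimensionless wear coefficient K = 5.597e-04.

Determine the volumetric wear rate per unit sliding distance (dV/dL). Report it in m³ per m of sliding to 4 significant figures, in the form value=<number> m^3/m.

The intermediates appear rounded. All working math holds full float precision — a single final rounding: four significant figures.
Hardness H = 5273 MPa = 5.273e+09 Pa.
Restated in SI base units: W = 31.98 N, H = 5.273e+09 Pa, K = 5.597e-04.
Sliding wear rate dV/dL = K·W/H, per unit distance: 5.597e-04 · 31.98 / 5.273e+09 = 3.395e-12 m³/m.

value=3.395e-12 m^3/m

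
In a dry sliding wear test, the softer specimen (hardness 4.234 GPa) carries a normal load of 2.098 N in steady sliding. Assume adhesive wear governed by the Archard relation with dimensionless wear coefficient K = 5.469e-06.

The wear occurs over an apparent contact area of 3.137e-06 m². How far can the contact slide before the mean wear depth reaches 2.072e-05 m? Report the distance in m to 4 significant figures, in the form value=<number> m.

value=2.399e+04 m

Quoted intermediates are rounded, and every step maintains full float precision, and one last rounding, at 4 significant figures.
Convert: Hardness H = 4.234 GPa = 4.234e+09 Pa.
Working in SI base units: W = 2.098 N, H = 4.234e+09 Pa, K = 5.469e-06.
Volume at the limit: V_lim = h_lim·A = 2.072e-05 · 3.137e-06 = 6.500e-11 m³.
Thus life L = V_lim·H/(K·W) = 6.500e-11 · 4.234e+09 / (5.469e-06 · 2.098) = 2.399e+04 m.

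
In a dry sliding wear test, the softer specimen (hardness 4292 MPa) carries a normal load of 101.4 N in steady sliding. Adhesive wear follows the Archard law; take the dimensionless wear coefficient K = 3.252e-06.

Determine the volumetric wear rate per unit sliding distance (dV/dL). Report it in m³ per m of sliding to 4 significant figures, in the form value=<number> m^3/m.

All arithmetic holds full float precision. Intermediates are shown rounded, and one last rounding to 4 significant digits.
Convert: Hardness H = 4292 MPa = 4.292e+09 Pa.
Working in SI base units: W = 101.4 N, H = 4.292e+09 Pa, K = 3.252e-06.
Wear rate dV/dL = K·W/H, per unit distance: 3.252e-06 · 101.4 / 4.292e+09 = 7.683e-14 m³/m.

value=7.683e-14 m^3/m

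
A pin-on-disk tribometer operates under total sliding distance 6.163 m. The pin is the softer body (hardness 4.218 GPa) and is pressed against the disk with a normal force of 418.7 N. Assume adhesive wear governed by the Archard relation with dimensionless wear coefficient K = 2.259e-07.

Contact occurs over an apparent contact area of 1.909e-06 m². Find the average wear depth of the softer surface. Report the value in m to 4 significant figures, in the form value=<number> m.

value=7.239e-08 m

Every step holds exact precision. Intermediate values are shown rounded; one last rounding to 4 significant digits.
Hardness H = 4.218 GPa = 4.218e+09 Pa.
In SI base units: W = 418.7 N, H = 4.218e+09 Pa, K = 2.259e-07.
The Archard volume V = K·W·L/H = 2.259e-07 · 418.7 · 6.163 / 4.218e+09 = 1.382e-13 m³.
Average depth h = V/A = 1.382e-13 / 1.909e-06 = 7.239e-08 m.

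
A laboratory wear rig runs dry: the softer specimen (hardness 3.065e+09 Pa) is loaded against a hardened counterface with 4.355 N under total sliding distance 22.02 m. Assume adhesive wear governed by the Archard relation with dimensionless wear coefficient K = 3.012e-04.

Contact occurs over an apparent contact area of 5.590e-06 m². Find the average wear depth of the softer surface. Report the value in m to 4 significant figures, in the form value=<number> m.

value=1.686e-06 m

Every step maintains exact precision; intermediates are displayed rounded — a lone final rounding: 4 significant digits.
Expressed in SI base units: W = 4.355 N, H = 3.065e+09 Pa, K = 3.012e-04.
Volume removed: V = K·W·L/H = 3.012e-04 · 4.355 · 22.02 / 3.065e+09 = 9.424e-12 m³.
Mean depth h = V/A = 9.424e-12 / 5.590e-06 = 1.686e-06 m.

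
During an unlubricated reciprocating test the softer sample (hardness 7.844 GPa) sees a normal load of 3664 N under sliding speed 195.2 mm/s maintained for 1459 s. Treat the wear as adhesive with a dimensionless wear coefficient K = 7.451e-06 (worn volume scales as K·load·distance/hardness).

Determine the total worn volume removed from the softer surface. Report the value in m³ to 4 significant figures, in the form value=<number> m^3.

value=9.912e-10 m^3

Intermediate values are shown rounded, and all arithmetic keeps full precision; rounded once at the end to 4 significant figures.
Sliding speed v = 195.2 mm/s = 0.1952 m/s. Distance L = v·t = 0.1952 m/s × 1459 s = 284.8 m.
Hardness H = 7.844 GPa = 7.844e+09 Pa.
Expressed in SI base units: W = 3664 N, H = 7.844e+09 Pa, K = 7.451e-06.
Archard volume V = K·W·L/H = 7.451e-06 · 3664 · 284.8 / 7.844e+09 = 9.912e-10 m³.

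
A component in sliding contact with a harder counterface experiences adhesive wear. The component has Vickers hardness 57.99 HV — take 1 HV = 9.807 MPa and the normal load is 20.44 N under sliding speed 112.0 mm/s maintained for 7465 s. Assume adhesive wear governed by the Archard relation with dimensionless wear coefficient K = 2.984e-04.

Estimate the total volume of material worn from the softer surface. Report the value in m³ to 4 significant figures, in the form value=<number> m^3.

value=8.967e-09 m^3

The algebra keeps exact precision. Intermediate values appear rounded, and a single final rounding, at 4 significant digits.
Convert: Sliding speed v = 112.0 mm/s = 0.1120 m/s. Path length L = v·t = 0.1120 m/s × 7465 s = 836.1 m.
Convert: Hardness H = 57.99 HV × 9.807 MPa/HV = 568.7 MPa = 5.687e+08 Pa.
Collected in SI base units: W = 20.44 N, H = 5.687e+08 Pa, K = 2.984e-04.
Worn volume V = K·W·L/H = 2.984e-04 · 20.44 · 836.1 / 5.687e+08 = 8.967e-09 m³.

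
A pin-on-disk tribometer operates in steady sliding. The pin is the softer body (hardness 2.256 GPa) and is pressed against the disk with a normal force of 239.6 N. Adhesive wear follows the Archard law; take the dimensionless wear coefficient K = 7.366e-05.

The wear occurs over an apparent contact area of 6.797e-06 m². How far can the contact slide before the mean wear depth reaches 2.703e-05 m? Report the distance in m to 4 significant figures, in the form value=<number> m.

The algebra maintains full float precision, and quoted intermediates are rounded — rounded once at the end to four significant figures.
Hardness H = 2.256 GPa = 2.256e+09 Pa.
Working in SI base units: W = 239.6 N, H = 2.256e+09 Pa, K = 7.366e-05.
Volume at the limit: V_lim = h_lim·A = 2.703e-05 · 6.797e-06 = 1.837e-10 m³.
Life L = V_lim·H/(K·W) = 1.837e-10 · 2.256e+09 / (7.366e-05 · 239.6) = 23.48 m.

value=23.48 m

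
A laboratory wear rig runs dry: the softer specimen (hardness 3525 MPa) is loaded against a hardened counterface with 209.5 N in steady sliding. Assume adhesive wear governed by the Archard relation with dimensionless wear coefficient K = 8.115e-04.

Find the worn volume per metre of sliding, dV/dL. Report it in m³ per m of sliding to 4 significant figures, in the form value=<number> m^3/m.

value=4.823e-11 m^3/m

Intermediates are displayed rounded, and the computation holds full precision, and rounded once at the end to 4 significant digits.
Convert: Hardness H = 3525 MPa = 3.525e+09 Pa.
As SI base values: W = 209.5 N, H = 3.525e+09 Pa, K = 8.115e-04.
The wear rate dV/dL = K·W/H (no L dependence): 8.115e-04 · 209.5 / 3.525e+09 = 4.823e-11 m³/m.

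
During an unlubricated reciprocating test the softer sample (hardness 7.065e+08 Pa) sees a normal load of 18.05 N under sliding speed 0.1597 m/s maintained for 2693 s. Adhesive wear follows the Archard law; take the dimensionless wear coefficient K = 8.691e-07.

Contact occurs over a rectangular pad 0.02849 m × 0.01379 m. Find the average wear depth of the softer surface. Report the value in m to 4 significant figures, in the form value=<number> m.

Each operation holds exact precision — the intermediates are shown rounded. Rounded once at the end to four significant digits.
Convert: Distance L = v·t = 0.1597 m/s × 2693 s = 430.1 m.
Convert: Contact area A = 0.02849 m × 0.01379 m = 3.929e-04 m².
SI base units throughout: W = 18.05 N, H = 7.065e+08 Pa, K = 8.691e-07.
Wear volume V = K·W·L/H = 8.691e-07 · 18.05 · 430.1 / 7.065e+08 = 9.549e-12 m³.
Depth of wear h = V/A = 9.549e-12 / 3.929e-04 = 2.431e-08 m.

value=2.431e-08 m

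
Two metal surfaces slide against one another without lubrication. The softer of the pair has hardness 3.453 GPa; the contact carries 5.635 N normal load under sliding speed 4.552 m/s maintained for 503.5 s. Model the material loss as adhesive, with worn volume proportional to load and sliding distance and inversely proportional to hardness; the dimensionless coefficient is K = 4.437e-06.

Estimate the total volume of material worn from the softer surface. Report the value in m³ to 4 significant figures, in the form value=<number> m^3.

Displayed values are rounded; the algebra maintains full float precision, and a single final rounding, at 4 significant digits.
Convert: The distance L = v·t = 4.552 m/s × 503.5 s = 2292 m.
Convert: Hardness H = 3.453 GPa = 3.453e+09 Pa.
SI base units throughout: W = 5.635 N, H = 3.453e+09 Pa, K = 4.437e-06.
Wear volume V = K·W·L/H = 4.437e-06 · 5.635 · 2292 / 3.453e+09 = 1.660e-11 m³.

value=1.660e-11 m^3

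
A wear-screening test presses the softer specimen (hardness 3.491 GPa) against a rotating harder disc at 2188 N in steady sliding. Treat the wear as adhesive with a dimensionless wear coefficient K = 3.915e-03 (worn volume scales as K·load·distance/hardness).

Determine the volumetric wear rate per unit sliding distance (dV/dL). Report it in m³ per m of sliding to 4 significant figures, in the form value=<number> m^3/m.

The intermediates are displayed rounded; each operation keeps full precision, and a lone final rounding, at four significant digits.
Convert: Hardness H = 3.491 GPa = 3.491e+09 Pa.
Restated in SI base units: W = 2188 N, H = 3.491e+09 Pa, K = 3.915e-03.
Volumetric rate dV/dL = K·W/H — distance-free: 3.915e-03 · 2188 / 3.491e+09 = 2.454e-09 m³/m.

value=2.454e-09 m^3/m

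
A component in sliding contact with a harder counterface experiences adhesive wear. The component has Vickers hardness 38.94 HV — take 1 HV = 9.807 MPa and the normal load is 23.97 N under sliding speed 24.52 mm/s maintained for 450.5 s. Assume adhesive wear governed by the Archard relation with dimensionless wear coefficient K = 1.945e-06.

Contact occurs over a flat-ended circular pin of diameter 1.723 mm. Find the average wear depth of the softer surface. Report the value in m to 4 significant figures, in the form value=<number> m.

Printed values are rounded. Every step holds full float precision — rounded once at the end to four significant figures.
Convert: Sliding speed v = 24.52 mm/s = 0.02452 m/s. Path length L = v·t = 0.02452 m/s × 450.5 s = 11.05 m.
Convert: Hardness H = 38.94 HV × 9.807 MPa/HV = 381.9 MPa = 3.819e+08 Pa.
Convert: Pin diameter d = 1.723 mm = 0.001723 m. Contact area A = π·d²/4 = π·(0.001723 m)²/4 = 2.332e-06 m².
In SI base units, W = 23.97 N, H = 3.819e+08 Pa, K = 1.945e-06.
Volume removed: V = K·W·L/H = 1.945e-06 · 23.97 · 11.05 / 3.819e+08 = 1.349e-12 m³.
Mean depth h = V/A = 1.349e-12 / 2.332e-06 = 5.784e-07 m.

value=5.784e-07 m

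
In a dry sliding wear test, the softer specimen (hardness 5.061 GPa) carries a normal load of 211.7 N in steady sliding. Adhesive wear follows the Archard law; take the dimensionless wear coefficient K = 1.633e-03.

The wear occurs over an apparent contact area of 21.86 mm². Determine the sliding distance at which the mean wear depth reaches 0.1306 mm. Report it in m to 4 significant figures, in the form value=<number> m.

All arithmetic holds full precision, and quoted intermediates are rounded; one last rounding to 4 significant digits.
Convert: Hardness H = 5.061 GPa = 5.061e+09 Pa.
Convert: Contact area A = 21.86 mm² = 2.186e-05 m².
Convert: Depth limit h_lim = 0.1306 mm = 1.306e-04 m.
In SI base units, W = 211.7 N, H = 5.061e+09 Pa, K = 1.633e-03.
At the depth limit, V_lim = h_lim·A = 1.306e-04 · 2.186e-05 = 2.855e-09 m³.
Life L = V_lim·H/(K·W) = 2.855e-09 · 5.061e+09 / (1.633e-03 · 211.7) = 41.79 m.

value=41.79 m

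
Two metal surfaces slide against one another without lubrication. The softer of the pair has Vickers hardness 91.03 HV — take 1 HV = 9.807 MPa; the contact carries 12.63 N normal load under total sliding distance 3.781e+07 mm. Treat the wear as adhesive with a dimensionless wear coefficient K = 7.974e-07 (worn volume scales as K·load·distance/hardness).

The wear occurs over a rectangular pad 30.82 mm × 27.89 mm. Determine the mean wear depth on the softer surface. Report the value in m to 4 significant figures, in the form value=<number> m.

value=4.962e-07 m

Intermediates are shown rounded, and all working math maintains full precision; a lone final rounding to four significant figures.
Convert: Path length L = 3.781e+07 mm = 3.781e+04 m.
Convert: Hardness H = 91.03 HV × 9.807 MPa/HV = 892.7 MPa = 8.927e+08 Pa.
Convert: Pad sides 30.82 mm × 27.89 mm = 0.03082 m × 0.02789 m. Contact area A = 0.03082 m × 0.02789 m = 8.596e-04 m².
SI base units throughout: W = 12.63 N, H = 8.927e+08 Pa, K = 7.974e-07.
Archard volume V = K·W·L/H = 7.974e-07 · 12.63 · 3.781e+04 / 8.927e+08 = 4.265e-10 m³.
Wear depth h = V/A = 4.265e-10 / 8.596e-04 = 4.962e-07 m.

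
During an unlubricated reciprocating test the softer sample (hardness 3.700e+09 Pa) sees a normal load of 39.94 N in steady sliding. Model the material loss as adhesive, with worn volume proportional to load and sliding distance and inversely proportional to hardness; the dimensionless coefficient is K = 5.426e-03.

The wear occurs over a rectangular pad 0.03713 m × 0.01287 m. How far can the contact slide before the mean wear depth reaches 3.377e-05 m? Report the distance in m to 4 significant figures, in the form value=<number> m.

Each operation keeps full float precision, and the intermediates are shown rounded — one last rounding: 4 significant digits.
Convert: Contact area A = 0.03713 m × 0.01287 m = 4.779e-04 m².
Expressed in SI base units: W = 39.94 N, H = 3.700e+09 Pa, K = 5.426e-03.
Permissible volume V_lim = h_lim·A = 3.377e-05 · 4.779e-04 = 1.614e-08 m³.
Inverting, life L = V_lim·H/(K·W) = 1.614e-08 · 3.700e+09 / (5.426e-03 · 39.94) = 275.5 m.

value=275.5 m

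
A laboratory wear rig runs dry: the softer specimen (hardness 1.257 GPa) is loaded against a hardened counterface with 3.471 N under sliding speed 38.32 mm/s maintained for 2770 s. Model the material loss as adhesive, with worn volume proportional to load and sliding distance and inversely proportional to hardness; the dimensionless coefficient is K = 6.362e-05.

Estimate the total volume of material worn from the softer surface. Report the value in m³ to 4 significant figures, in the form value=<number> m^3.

value=1.865e-11 m^3

Each operation carries full float precision, and intermediates appear rounded, and one final rounding: four significant digits.
Convert: Sliding speed v = 38.32 mm/s = 0.03832 m/s. Distance L = v·t = 0.03832 m/s × 2770 s = 106.1 m.
Convert: Hardness H = 1.257 GPa = 1.257e+09 Pa.
SI base units throughout: W = 3.471 N, H = 1.257e+09 Pa, K = 6.362e-05.
Volume removed: V = K·W·L/H = 6.362e-05 · 3.471 · 106.1 / 1.257e+09 = 1.865e-11 m³.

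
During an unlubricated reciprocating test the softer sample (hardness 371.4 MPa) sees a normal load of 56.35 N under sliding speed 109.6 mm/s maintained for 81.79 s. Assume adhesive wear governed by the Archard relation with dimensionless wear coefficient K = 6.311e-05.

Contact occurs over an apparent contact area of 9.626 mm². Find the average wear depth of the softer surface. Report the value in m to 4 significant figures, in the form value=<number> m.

value=8.917e-06 m

The algebra holds full float precision, and displayed values are rounded. Rounded once at the end: four significant digits.
Sliding speed v = 109.6 mm/s = 0.1096 m/s. Distance L = v·t = 0.1096 m/s × 81.79 s = 8.964 m.
Hardness H = 371.4 MPa = 3.714e+08 Pa.
Contact area A = 9.626 mm² = 9.626e-06 m².
Working in SI base units: W = 56.35 N, H = 3.714e+08 Pa, K = 6.311e-05.
Archard relation: V = K·W·L/H = 6.311e-05 · 56.35 · 8.964 / 3.714e+08 = 8.583e-11 m³.
Mean depth h = V/A = 8.583e-11 / 9.626e-06 = 8.917e-06 m.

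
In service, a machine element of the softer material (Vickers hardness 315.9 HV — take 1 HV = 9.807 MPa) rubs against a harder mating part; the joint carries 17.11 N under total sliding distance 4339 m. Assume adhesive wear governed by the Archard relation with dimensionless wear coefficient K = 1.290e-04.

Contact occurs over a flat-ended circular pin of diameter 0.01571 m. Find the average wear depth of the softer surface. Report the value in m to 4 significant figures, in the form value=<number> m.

The intermediates are displayed rounded — all working math carries full float precision, and rounded just once, at four significant figures.
Convert: Hardness H = 315.9 HV × 9.807 MPa/HV = 3098 MPa = 3.098e+09 Pa.
Convert: Contact area A = π·d²/4 = π·(0.01571 m)²/4 = 1.938e-04 m².
As SI base values: W = 17.11 N, H = 3.098e+09 Pa, K = 1.290e-04.
The Archard volume V = K·W·L/H = 1.290e-04 · 17.11 · 4339 / 3.098e+09 = 3.091e-09 m³.
Mean depth h = V/A = 3.091e-09 / 1.938e-04 = 1.595e-05 m.

value=1.595e-05 m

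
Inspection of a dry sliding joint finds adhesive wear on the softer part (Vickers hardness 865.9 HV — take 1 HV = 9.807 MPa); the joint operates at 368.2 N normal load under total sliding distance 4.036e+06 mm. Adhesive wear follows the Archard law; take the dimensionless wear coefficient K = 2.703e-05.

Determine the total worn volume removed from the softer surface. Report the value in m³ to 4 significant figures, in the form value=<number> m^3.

The algebra keeps full float precision — intermediate values appear rounded, and a lone final rounding, at four significant digits.
Sliding distance L = 4.036e+06 mm = 4036 m.
Hardness H = 865.9 HV × 9.807 MPa/HV = 8492 MPa = 8.492e+09 Pa.
Restated in SI base units: W = 368.2 N, H = 8.492e+09 Pa, K = 2.703e-05.
The Archard volume V = K·W·L/H = 2.703e-05 · 368.2 · 4036 / 8.492e+09 = 4.730e-09 m³.

value=4.730e-09 m^3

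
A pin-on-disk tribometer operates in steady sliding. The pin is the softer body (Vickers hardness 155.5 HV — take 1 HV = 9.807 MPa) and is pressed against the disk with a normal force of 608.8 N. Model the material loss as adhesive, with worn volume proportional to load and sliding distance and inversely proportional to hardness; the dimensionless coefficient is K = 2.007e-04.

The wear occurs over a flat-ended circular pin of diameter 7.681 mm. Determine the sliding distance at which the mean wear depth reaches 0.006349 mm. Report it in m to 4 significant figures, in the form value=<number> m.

All arithmetic maintains full float precision; the intermediates appear rounded. Rounded just once: 4 significant digits.
Hardness H = 155.5 HV × 9.807 MPa/HV = 1525 MPa = 1.525e+09 Pa.
Pin diameter d = 7.681 mm = 0.007681 m. Contact area A = π·d²/4 = π·(0.007681 m)²/4 = 4.634e-05 m².
Depth limit h_lim = 0.006349 mm = 6.349e-06 m.
As SI base values: W = 608.8 N, H = 1.525e+09 Pa, K = 2.007e-04.
Allowed volume V_lim = h_lim·A = 6.349e-06 · 4.634e-05 = 2.942e-10 m³.
Inverting, life L = V_lim·H/(K·W) = 2.942e-10 · 1.525e+09 / (2.007e-04 · 608.8) = 3.672 m.

value=3.672 m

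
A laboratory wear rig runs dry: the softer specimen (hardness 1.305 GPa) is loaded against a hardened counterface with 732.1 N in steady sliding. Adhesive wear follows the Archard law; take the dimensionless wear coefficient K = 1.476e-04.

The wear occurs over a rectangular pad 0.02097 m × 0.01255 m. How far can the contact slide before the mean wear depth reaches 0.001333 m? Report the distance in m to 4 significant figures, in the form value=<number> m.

value=4237 m

Intermediates are displayed rounded — all working math runs at full float precision — a single final rounding to 4 significant figures.
Convert: Hardness H = 1.305 GPa = 1.305e+09 Pa.
Convert: Contact area A = 0.02097 m × 0.01255 m = 2.632e-04 m².
In SI base units, W = 732.1 N, H = 1.305e+09 Pa, K = 1.476e-04.
Limit volume V_lim = h_lim·A = 0.001333 · 2.632e-04 = 3.508e-07 m³.
Inverting, life L = V_lim·H/(K·W) = 3.508e-07 · 1.305e+09 / (1.476e-04 · 732.1) = 4237 m.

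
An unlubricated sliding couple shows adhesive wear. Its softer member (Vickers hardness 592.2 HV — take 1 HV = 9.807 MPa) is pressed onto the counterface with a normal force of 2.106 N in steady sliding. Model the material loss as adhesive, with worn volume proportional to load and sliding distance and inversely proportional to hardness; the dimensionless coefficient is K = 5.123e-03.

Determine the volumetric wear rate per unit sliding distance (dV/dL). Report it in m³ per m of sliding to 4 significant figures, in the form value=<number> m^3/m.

value=1.858e-12 m^3/m

The computation maintains full precision. Displayed values are rounded; one final rounding, at 4 significant figures.
Convert: Hardness H = 592.2 HV × 9.807 MPa/HV = 5808 MPa = 5.808e+09 Pa.
Expressed in SI base units: W = 2.106 N, H = 5.808e+09 Pa, K = 5.123e-03.
Wear rate dV/dL = K·W/H: 5.123e-03 · 2.106 / 5.808e+09 = 1.858e-12 m³/m.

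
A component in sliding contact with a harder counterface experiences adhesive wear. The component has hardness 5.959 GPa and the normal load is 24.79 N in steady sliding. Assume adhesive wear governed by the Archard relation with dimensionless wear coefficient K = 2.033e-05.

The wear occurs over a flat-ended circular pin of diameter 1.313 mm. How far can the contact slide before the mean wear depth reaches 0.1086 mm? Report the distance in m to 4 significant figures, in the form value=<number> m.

value=1739 m

Intermediate values are printed rounded, and all arithmetic keeps full float precision — one last rounding: four significant digits.
Convert: Hardness H = 5.959 GPa = 5.959e+09 Pa.
Convert: Pin diameter d = 1.313 mm = 0.001313 m. Contact area A = π·d²/4 = π·(0.001313 m)²/4 = 1.354e-06 m².
Convert: Depth limit h_lim = 0.1086 mm = 1.086e-04 m.
SI base units throughout: W = 24.79 N, H = 5.959e+09 Pa, K = 2.033e-05.
Volume at the limit: V_lim = h_lim·A = 1.086e-04 · 1.354e-06 = 1.470e-10 m³.
So the life L = V_lim·H/(K·W) = 1.470e-10 · 5.959e+09 / (2.033e-05 · 24.79) = 1739 m.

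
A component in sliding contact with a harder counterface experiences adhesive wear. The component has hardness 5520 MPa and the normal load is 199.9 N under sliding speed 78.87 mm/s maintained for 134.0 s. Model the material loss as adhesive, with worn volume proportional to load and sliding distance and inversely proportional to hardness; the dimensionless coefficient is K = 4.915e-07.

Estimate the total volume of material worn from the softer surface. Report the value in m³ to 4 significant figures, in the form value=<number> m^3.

value=1.881e-13 m^3

The computation carries full precision — intermediate values appear rounded; one last rounding, at 4 significant figures.
Sliding speed v = 78.87 mm/s = 0.07887 m/s. Sliding distance L = v·t = 0.07887 m/s × 134.0 s = 10.57 m.
Hardness H = 5520 MPa = 5.520e+09 Pa.
As SI base values: W = 199.9 N, H = 5.520e+09 Pa, K = 4.915e-07.
Worn volume V = K·W·L/H = 4.915e-07 · 199.9 · 10.57 / 5.520e+09 = 1.881e-13 m³.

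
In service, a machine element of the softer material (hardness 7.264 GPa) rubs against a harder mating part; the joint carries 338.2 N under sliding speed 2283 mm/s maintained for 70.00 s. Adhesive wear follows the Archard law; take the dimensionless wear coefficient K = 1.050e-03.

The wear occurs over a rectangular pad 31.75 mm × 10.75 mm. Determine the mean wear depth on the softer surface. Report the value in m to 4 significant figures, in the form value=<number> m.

The intermediates are printed rounded — the algebra keeps full float precision, and one final rounding, at 4 significant digits.
Sliding speed v = 2283 mm/s = 2.283 m/s. Total distance L = v·t = 2.283 m/s × 70.00 s = 159.8 m.
Hardness H = 7.264 GPa = 7.264e+09 Pa.
Pad sides 31.75 mm × 10.75 mm = 0.03175 m × 0.01075 m. Contact area A = 0.03175 m × 0.01075 m = 3.413e-04 m².
In SI base units, W = 338.2 N, H = 7.264e+09 Pa, K = 1.050e-03.
Wear volume V = K·W·L/H = 1.050e-03 · 338.2 · 159.8 / 7.264e+09 = 7.813e-09 m³.
Depth of wear h = V/A = 7.813e-09 / 3.413e-04 = 2.289e-05 m.

value=2.289e-05 m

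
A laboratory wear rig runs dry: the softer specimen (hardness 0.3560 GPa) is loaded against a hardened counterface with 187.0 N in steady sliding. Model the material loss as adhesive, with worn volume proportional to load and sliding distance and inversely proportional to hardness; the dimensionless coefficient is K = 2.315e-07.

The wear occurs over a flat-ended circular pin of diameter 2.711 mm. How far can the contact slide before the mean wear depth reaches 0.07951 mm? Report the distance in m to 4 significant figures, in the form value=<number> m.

Shown intermediates are rounded, and each operation runs at full float precision, and one last rounding to 4 significant figures.
Convert: Hardness H = 0.3560 GPa = 3.560e+08 Pa.
Convert: Pin diameter d = 2.711 mm = 0.002711 m. Contact area A = π·d²/4 = π·(0.002711 m)²/4 = 5.772e-06 m².
Convert: Depth limit h_lim = 0.07951 mm = 7.951e-05 m.
As SI base values: W = 187.0 N, H = 3.560e+08 Pa, K = 2.315e-07.
Wearable volume V_lim = h_lim·A = 7.951e-05 · 5.772e-06 = 4.590e-10 m³.
So the life L = V_lim·H/(K·W) = 4.590e-10 · 3.560e+08 / (2.315e-07 · 187.0) = 3774 m.

value=3774 m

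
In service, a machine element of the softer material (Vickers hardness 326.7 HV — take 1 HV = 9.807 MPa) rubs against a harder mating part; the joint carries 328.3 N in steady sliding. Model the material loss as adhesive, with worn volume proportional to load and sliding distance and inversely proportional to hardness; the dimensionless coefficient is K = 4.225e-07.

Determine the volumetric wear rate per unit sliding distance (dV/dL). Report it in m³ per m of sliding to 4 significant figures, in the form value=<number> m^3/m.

Each operation maintains exact precision. The intermediates are printed rounded. Rounded once at the end to 4 significant figures.
Convert: Hardness H = 326.7 HV × 9.807 MPa/HV = 3204 MPa = 3.204e+09 Pa.
Restated in SI base units: W = 328.3 N, H = 3.204e+09 Pa, K = 4.225e-07.
Wear rate dV/dL = K·W/H — distance-free: 4.225e-07 · 328.3 / 3.204e+09 = 4.329e-14 m³/m.

value=4.329e-14 m^3/m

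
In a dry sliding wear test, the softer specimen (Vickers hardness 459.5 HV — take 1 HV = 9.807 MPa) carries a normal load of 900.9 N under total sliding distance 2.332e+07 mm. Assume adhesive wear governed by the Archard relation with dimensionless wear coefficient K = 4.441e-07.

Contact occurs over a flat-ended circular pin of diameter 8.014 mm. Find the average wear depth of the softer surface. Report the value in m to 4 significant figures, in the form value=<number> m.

Intermediate values are printed rounded — every step carries full float precision. Rounded just once to four significant figures.
Convert: Total distance L = 2.332e+07 mm = 2.332e+04 m.
Convert: Hardness H = 459.5 HV × 9.807 MPa/HV = 4506 MPa = 4.506e+09 Pa.
Convert: Pin diameter d = 8.014 mm = 0.008014 m. Contact area A = π·d²/4 = π·(0.008014 m)²/4 = 5.044e-05 m².
In SI base units: W = 900.9 N, H = 4.506e+09 Pa, K = 4.441e-07.
The Archard volume V = K·W·L/H = 4.441e-07 · 900.9 · 2.332e+04 / 4.506e+09 = 2.070e-09 m³.
Average depth h = V/A = 2.070e-09 / 5.044e-05 = 4.105e-05 m.

value=4.105e-05 m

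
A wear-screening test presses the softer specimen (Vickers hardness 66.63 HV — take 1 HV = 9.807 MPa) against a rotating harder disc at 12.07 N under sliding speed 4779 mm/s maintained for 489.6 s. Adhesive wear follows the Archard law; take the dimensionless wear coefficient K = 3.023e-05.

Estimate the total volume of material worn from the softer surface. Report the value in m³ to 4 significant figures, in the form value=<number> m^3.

value=1.307e-09 m^3

The intermediates are printed rounded; all working math carries full float precision; rounded just once to four significant figures.
Convert: Sliding speed v = 4779 mm/s = 4.779 m/s. Distance L = v·t = 4.779 m/s × 489.6 s = 2340 m.
Convert: Hardness H = 66.63 HV × 9.807 MPa/HV = 653.4 MPa = 6.534e+08 Pa.
As SI base values: W = 12.07 N, H = 6.534e+08 Pa, K = 3.023e-05.
Volume removed: V = K·W·L/H = 3.023e-05 · 12.07 · 2340 / 6.534e+08 = 1.307e-09 m³.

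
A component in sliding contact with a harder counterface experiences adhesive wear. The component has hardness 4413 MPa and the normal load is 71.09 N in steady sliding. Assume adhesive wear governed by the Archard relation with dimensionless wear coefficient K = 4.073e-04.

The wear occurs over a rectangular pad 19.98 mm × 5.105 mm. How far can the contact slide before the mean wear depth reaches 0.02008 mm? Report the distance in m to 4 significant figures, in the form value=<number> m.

Intermediate values appear rounded, and each operation maintains full precision. Rounded once at the end to four significant figures.
Convert: Hardness H = 4413 MPa = 4.413e+09 Pa.
Convert: Pad sides 19.98 mm × 5.105 mm = 0.01998 m × 0.005105 m. Contact area A = 0.01998 m × 0.005105 m = 1.020e-04 m².
Convert: Depth limit h_lim = 0.02008 mm = 2.008e-05 m.
Collected in SI base units: W = 71.09 N, H = 4.413e+09 Pa, K = 4.073e-04.
Volume at the limit: V_lim = h_lim·A = 2.008e-05 · 1.020e-04 = 2.048e-09 m³.
So the life L = V_lim·H/(K·W) = 2.048e-09 · 4.413e+09 / (4.073e-04 · 71.09) = 312.2 m.

value=312.2 m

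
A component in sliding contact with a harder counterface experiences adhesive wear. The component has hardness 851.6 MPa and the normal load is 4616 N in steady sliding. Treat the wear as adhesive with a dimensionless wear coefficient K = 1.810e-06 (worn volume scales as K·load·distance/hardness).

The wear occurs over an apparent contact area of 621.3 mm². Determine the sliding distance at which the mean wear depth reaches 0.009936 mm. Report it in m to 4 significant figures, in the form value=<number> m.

Quoted intermediates are rounded, and the algebra maintains full float precision. Rounded just once: 4 significant digits.
Convert: Hardness H = 851.6 MPa = 8.516e+08 Pa.
Convert: Contact area A = 621.3 mm² = 6.213e-04 m².
Convert: Depth limit h_lim = 0.009936 mm = 9.936e-06 m.
SI base units throughout: W = 4616 N, H = 8.516e+08 Pa, K = 1.810e-06.
Wearable volume V_lim = h_lim·A = 9.936e-06 · 6.213e-04 = 6.173e-09 m³.
Sliding life L = V_lim·H/(K·W) = 6.173e-09 · 8.516e+08 / (1.810e-06 · 4616) = 629.2 m.

value=629.2 m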